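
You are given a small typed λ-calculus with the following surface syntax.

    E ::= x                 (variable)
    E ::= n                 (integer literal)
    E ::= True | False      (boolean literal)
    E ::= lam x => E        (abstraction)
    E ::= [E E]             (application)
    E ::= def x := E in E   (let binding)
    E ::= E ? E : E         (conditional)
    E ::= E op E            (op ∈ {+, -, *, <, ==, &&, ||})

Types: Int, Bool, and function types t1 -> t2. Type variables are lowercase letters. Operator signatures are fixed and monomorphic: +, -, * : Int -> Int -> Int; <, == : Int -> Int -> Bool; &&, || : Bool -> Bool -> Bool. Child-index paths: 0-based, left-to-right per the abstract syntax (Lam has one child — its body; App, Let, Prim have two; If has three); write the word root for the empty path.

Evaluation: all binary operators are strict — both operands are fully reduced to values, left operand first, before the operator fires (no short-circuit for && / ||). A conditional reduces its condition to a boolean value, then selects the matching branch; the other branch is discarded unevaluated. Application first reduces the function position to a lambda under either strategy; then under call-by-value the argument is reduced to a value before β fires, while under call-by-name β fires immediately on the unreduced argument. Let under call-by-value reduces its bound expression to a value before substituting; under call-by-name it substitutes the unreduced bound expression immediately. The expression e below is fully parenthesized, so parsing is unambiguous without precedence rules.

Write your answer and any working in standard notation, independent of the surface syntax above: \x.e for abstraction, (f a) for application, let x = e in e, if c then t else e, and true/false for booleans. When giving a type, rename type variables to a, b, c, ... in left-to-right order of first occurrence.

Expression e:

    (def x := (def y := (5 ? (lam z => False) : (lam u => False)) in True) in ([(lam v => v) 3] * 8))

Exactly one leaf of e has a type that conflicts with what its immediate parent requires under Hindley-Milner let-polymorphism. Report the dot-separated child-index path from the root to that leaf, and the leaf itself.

Answer: 0.0.0 : 5

Derivation:
  unify Int ~ Bool
  FAIL: mismatch Int ~ Bool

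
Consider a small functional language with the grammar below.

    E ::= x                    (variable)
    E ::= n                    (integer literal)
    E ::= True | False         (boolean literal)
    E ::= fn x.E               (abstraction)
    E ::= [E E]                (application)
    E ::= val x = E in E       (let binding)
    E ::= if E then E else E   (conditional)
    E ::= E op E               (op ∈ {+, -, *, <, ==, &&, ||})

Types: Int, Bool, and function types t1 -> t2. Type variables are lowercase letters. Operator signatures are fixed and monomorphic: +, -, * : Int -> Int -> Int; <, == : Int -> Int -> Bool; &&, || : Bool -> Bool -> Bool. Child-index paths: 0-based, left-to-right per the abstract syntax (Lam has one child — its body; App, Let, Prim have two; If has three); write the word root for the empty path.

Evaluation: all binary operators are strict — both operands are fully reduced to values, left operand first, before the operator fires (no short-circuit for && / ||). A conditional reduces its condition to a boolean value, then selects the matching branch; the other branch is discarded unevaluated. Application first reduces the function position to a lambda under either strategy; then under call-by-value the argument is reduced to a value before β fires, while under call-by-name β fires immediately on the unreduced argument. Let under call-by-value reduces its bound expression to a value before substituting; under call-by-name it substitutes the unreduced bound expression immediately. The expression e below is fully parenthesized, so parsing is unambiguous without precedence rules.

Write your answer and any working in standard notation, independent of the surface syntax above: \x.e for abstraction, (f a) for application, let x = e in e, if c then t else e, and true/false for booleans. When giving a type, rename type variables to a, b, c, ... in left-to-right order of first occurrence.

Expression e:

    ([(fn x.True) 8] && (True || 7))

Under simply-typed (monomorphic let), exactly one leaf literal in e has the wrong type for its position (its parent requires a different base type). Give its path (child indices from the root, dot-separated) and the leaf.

Answer: 1.1 : 7

Trace:
\x._ : a -> Bool
  unify a -> Bool ~ Int -> b
  unify a ~ Int
  unify Bool ~ b
_ _ : Bool
  unify Bool ~ Bool
  unify Bool ~ Bool
  unify Int ~ Bool
  FAIL: mismatch Int ~ Bool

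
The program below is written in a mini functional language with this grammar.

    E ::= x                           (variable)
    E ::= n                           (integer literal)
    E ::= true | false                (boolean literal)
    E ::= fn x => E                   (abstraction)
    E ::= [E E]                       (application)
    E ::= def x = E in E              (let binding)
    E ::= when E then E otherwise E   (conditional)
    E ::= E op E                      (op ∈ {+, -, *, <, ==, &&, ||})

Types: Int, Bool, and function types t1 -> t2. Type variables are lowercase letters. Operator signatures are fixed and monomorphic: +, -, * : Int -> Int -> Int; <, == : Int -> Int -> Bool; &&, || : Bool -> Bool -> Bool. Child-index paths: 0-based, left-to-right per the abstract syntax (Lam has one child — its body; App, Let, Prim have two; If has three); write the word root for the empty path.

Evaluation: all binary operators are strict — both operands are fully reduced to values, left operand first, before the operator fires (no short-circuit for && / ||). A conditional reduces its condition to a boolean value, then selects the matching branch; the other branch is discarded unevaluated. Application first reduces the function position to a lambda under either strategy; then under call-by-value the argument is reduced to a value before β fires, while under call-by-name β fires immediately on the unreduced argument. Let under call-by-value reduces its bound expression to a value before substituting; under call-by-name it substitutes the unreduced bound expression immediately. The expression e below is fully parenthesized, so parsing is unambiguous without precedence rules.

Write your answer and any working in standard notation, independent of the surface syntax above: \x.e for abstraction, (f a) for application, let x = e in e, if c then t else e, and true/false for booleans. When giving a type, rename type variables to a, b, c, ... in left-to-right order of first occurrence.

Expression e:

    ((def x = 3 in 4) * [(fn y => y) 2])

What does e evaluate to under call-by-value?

Answer: 8

Derivation:
step 0: ((let x = 3 in 4) * ((\y.y) 2))
step 1: [let@0] (4 * ((\y.y) 2))
step 2: [beta@1] (4 * 2)
step 3: [delta@root] 8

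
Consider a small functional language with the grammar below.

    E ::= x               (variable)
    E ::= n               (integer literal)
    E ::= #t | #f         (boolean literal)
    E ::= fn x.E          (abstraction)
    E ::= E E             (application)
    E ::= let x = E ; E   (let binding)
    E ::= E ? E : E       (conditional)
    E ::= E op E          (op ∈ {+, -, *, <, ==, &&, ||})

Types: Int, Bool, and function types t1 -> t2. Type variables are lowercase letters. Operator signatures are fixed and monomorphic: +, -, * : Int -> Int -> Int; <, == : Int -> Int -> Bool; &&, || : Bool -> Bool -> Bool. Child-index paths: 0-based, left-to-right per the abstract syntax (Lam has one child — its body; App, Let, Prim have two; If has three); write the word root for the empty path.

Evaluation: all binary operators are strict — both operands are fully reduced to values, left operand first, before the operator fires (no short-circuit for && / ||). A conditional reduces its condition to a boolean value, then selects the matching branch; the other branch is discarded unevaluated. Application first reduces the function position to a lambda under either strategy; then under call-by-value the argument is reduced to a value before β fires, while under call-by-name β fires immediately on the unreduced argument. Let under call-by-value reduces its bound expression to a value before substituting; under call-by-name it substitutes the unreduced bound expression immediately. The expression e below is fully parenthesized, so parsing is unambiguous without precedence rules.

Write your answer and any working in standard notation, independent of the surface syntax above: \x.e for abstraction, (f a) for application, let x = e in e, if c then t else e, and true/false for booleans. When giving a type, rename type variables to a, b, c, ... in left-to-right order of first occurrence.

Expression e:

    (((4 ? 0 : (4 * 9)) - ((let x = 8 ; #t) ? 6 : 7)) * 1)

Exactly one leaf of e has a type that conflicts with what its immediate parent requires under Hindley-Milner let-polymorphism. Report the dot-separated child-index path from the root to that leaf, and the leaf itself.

Answer: 0.0.0 : 4

Derivation:
  unify Int ~ Bool
  FAIL: mismatch Int ~ Bool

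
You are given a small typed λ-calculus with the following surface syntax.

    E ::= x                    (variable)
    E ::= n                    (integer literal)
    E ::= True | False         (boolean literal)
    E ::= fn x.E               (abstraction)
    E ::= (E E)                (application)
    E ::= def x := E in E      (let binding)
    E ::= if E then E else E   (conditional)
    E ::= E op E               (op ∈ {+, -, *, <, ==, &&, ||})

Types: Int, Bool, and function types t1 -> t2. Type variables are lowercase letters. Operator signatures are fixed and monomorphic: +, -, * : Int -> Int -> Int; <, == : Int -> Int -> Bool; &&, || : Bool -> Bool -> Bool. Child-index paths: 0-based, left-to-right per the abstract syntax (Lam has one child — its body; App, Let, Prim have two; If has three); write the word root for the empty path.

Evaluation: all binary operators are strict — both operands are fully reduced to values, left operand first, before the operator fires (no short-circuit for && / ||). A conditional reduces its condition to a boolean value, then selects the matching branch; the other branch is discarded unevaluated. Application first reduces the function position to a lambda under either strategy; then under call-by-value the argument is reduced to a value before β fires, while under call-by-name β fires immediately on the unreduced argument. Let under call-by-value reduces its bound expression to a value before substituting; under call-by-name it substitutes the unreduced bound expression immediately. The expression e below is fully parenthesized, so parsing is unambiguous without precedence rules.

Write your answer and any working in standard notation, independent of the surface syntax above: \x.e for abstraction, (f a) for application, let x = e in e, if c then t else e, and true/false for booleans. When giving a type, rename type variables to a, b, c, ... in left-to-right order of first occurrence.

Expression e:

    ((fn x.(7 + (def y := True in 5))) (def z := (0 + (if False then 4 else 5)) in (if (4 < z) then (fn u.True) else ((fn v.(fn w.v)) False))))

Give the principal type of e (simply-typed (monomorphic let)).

Derivation:
  unify Int ~ Int
let y : Bool
  unify Int ~ Int
\x._ : a -> Int
  unify Int ~ Int
  unify Bool ~ Bool
  unify Int ~ Int
  unify Int ~ Int
let z : Int
  unify Int ~ Int
z : Int
  unify Int ~ Int
  unify Bool ~ Bool
\u._ : b -> Bool
v : c
\w._ : d -> c
\v._ : c -> d -> c
  unify c -> d -> c ~ Bool -> e
  unify c ~ Bool
  unify d -> Bool ~ e
_ _ : d -> Bool
  unify b -> Bool ~ d -> Bool
  unify b ~ d
  unify Bool ~ Bool
  unify a -> Int ~ (d -> Bool) -> f
  unify a ~ d -> Bool
  unify Int ~ f
_ _ : Int

Answer: Int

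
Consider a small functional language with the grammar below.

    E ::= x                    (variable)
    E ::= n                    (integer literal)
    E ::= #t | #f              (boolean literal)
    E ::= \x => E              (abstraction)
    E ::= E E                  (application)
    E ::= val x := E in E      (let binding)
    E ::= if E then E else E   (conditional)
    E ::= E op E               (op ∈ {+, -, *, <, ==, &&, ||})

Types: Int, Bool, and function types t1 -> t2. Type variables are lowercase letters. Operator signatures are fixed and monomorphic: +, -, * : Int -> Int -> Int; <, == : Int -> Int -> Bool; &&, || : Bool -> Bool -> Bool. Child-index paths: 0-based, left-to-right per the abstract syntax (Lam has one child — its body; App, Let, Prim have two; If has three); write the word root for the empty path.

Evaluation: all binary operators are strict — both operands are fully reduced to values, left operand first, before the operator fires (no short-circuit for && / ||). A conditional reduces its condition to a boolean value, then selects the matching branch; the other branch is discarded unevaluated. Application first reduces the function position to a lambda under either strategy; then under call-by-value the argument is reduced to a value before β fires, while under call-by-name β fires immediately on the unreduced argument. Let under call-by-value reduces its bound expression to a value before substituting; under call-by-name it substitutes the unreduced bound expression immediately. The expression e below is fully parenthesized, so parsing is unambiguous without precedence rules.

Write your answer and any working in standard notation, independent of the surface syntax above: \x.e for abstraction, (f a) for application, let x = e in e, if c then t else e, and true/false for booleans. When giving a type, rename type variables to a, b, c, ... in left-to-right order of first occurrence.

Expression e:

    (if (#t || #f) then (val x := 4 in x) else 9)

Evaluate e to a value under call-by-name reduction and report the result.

Derivation:
step 0: (if (true || false) then (let x = 4 in x) else 9)
step 1: [delta@0] (if true then (let x = 4 in x) else 9)
step 2: [if@root] (let x = 4 in x)
step 3: [let@root] 4

Answer: 4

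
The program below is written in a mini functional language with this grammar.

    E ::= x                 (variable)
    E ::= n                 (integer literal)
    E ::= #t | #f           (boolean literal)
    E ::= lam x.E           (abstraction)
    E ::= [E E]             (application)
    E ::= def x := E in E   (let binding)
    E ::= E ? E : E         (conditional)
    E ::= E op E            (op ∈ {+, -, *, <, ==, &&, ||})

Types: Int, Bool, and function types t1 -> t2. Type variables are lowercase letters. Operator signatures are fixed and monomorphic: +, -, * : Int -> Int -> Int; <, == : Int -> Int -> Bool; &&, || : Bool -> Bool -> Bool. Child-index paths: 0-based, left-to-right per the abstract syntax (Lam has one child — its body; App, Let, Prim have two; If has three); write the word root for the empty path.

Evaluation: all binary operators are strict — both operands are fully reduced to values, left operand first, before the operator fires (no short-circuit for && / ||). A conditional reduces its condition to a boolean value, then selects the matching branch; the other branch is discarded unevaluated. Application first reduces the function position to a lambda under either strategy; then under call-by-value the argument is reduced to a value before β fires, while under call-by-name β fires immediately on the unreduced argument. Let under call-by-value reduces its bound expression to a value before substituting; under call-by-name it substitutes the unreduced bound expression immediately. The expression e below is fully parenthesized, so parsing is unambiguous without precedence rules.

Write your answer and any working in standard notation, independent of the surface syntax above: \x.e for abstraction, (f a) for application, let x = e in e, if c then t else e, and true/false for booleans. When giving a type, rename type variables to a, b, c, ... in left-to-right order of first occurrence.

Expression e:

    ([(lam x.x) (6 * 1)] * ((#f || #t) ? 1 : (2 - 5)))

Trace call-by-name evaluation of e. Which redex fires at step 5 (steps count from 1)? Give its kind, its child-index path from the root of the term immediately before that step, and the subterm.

Answer: delta at root : (6 * 1)

Working:
step 0: (((\x.x) (6 * 1)) * (if (false || true) then 1 else (2 - 5)))
step 1: [beta@0] ((6 * 1) * (if (false || true) then 1 else (2 - 5)))
step 2: [delta@0] (6 * (if (false || true) then 1 else (2 - 5)))
step 3: [delta@1.0] (6 * (if true then 1 else (2 - 5)))
step 4: [if@1] (6 * 1)
step 5: [delta@root] 6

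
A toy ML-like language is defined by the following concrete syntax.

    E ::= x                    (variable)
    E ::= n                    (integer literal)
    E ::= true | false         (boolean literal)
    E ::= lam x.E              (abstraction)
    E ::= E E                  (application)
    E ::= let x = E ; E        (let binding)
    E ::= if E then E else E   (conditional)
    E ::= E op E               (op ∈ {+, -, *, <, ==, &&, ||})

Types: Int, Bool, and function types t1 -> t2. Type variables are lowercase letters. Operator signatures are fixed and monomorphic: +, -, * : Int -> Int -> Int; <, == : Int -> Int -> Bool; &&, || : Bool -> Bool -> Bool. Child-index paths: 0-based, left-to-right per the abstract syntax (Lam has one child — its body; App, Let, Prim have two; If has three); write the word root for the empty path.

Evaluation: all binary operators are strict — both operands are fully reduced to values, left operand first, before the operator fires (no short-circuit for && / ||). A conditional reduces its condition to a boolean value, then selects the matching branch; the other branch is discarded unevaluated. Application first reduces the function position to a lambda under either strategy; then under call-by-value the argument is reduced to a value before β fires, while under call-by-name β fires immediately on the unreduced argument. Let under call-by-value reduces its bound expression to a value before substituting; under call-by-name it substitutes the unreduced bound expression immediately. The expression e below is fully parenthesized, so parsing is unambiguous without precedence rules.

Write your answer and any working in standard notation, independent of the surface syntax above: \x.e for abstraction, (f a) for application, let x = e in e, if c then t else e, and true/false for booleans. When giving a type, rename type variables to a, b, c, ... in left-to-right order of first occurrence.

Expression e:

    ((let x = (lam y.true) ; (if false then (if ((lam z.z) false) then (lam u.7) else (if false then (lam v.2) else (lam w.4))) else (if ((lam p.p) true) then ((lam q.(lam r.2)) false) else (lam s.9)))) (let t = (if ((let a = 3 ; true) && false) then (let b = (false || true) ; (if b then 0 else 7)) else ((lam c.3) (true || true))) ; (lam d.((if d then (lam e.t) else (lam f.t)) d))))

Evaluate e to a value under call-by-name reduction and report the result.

Derivation:
step 0: ((let x = (\y.true) in (if false then (if ((\z.z) false) then (\u.7) else (if false then (\v.2) else (\w.4))) else (if ((\p.p) true) then ((\q.(\r.2)) false) else (\s.9)))) (let t = (if ((let a = 3 in true) && false) then (let b = (false || true) in (if b then 0 else 7)) else ((\c.3) (true || true))) in (\d.((if d then (\e.t) else (\f.t)) d))))
step 1: [let@0] ((if false then (if ((\z.z) false) then (\u.7) else (if false then (\v.2) else (\w.4))) else (if ((\p.p) true) then ((\q.(\r.2)) false) else (\s.9))) (let t = (if ((let a = 3 in true) && false) then (let b = (false || true) in (if b then 0 else 7)) else ((\c.3) (true || true))) in (\d.((if d then (\e.t) else (\f.t)) d))))
step 2: [if@0] ((if ((\p.p) true) then ((\q.(\r.2)) false) else (\s.9)) (let t = (if ((let a = 3 in true) && false) then (let b = (false || true) in (if b then 0 else 7)) else ((\c.3) (true || true))) in (\d.((if d then (\e.t) else (\f.t)) d))))
step 3: [beta@0.0] ((if true then ((\q.(\r.2)) false) else (\s.9)) (let t = (if ((let a = 3 in true) && false) then (let b = (false || true) in (if b then 0 else 7)) else ((\c.3) (true || true))) in (\d.((if d then (\e.t) else (\f.t)) d))))
step 4: [if@0] (((\q.(\r.2)) false) (let t = (if ((let a = 3 in true) && false) then (let b = (false || true) in (if b then 0 else 7)) else ((\c.3) (true || true))) in (\d.((if d then (\e.t) else (\f.t)) d))))
step 5: [beta@0] ((\r.2) (let t = (if ((let a = 3 in true) && false) then (let b = (false || true) in (if b then 0 else 7)) else ((\c.3) (true || true))) in (\d.((if d then (\e.t) else (\f.t)) d))))
step 6: [beta@root] 2

Answer: 2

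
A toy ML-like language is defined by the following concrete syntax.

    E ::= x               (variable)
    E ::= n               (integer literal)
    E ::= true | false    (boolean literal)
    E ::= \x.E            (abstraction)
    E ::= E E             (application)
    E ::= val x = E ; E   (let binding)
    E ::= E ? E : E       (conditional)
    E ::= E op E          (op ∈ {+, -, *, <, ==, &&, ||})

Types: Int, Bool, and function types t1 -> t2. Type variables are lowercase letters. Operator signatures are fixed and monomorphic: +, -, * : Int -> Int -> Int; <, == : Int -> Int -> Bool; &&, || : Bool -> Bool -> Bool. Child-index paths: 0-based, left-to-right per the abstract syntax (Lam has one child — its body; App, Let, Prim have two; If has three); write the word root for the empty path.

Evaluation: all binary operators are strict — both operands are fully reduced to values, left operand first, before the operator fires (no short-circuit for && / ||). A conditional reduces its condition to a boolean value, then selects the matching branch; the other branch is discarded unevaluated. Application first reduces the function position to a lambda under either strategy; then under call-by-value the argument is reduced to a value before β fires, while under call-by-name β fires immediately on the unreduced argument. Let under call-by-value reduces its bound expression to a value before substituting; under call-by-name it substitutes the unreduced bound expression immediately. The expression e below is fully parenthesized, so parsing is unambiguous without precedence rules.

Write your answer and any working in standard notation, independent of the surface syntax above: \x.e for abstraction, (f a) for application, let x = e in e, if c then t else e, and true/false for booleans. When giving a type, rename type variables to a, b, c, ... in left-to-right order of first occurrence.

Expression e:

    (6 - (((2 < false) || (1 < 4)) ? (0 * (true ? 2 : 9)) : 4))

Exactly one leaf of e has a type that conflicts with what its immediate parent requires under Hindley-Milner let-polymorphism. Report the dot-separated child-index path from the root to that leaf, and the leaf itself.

Answer: 1.0.0.1 : false

Working:
  unify Int ~ Int
  unify Int ~ Int
  unify Bool ~ Int
  FAIL: mismatch Bool ~ Int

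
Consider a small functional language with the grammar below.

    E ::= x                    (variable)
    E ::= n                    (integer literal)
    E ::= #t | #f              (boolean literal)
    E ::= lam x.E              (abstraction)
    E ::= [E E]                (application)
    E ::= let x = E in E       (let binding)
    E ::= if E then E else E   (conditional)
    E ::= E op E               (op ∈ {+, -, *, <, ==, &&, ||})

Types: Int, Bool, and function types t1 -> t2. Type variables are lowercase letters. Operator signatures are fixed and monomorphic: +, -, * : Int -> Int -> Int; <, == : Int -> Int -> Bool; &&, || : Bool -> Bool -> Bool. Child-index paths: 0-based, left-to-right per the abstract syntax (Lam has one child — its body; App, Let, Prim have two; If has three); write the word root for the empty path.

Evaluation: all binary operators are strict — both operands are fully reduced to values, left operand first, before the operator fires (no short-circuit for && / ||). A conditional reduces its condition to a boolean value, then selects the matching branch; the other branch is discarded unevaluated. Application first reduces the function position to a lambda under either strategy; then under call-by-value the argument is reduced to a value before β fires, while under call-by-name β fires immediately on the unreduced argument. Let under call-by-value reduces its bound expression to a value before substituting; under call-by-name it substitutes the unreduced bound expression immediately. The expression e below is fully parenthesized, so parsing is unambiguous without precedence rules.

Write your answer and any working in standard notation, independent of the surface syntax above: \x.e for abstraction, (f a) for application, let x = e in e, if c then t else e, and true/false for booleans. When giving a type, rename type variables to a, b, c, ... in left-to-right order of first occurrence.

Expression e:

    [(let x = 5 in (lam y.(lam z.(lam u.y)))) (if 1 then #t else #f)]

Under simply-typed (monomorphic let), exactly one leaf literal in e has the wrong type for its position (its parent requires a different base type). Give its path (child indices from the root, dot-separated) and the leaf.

Trace:
let x : Int
y : a
\u._ : c -> a
\z._ : b -> c -> a
\y._ : a -> b -> c -> a
  unify Int ~ Bool
  FAIL: mismatch Int ~ Bool

Answer: 1.0 : 1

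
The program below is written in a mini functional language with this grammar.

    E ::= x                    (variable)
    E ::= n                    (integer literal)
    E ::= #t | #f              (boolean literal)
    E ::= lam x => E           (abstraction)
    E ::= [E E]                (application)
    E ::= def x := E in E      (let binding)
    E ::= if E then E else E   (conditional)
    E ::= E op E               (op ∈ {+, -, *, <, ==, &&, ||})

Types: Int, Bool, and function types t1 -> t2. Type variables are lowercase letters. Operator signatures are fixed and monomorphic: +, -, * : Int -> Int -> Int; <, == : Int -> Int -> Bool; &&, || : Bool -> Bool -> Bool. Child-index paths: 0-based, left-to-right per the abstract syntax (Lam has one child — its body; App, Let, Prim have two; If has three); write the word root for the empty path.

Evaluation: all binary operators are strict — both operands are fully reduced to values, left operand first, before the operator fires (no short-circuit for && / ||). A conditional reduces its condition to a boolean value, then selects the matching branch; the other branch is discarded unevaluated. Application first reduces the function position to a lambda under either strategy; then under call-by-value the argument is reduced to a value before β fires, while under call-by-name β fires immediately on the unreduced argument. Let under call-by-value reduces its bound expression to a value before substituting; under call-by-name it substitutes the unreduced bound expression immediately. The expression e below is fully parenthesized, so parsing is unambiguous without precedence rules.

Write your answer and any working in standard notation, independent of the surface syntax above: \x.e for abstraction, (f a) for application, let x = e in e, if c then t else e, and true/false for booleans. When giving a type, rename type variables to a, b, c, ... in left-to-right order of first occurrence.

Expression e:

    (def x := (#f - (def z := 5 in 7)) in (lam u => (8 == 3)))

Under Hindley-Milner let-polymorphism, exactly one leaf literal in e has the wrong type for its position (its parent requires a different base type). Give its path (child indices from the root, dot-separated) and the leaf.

Trace:
  unify Bool ~ Int
  FAIL: mismatch Bool ~ Int

Answer: 0.0 : false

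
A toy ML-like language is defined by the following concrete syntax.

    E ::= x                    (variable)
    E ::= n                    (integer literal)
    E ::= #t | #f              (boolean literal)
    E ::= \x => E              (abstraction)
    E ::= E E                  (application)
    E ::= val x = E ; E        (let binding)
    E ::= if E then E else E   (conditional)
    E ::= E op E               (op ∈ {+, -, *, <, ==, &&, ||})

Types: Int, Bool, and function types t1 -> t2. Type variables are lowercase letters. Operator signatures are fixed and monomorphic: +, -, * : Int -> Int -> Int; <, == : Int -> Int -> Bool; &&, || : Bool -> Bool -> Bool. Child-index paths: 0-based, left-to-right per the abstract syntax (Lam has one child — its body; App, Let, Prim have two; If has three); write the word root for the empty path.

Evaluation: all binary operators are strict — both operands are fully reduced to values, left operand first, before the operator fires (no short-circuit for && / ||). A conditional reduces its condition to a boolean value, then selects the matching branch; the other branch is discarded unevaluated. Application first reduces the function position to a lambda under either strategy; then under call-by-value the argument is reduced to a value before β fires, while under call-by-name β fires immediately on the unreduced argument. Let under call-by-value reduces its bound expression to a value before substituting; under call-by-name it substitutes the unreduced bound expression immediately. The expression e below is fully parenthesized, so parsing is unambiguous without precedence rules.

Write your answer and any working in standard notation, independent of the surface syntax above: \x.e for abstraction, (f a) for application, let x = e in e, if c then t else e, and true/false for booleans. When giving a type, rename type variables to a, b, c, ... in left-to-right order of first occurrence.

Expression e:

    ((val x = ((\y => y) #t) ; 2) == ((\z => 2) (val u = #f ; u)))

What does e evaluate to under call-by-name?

Working:
step 0: ((let x = ((\y.y) true) in 2) == ((\z.2) (let u = false in u)))
step 1: [let@0] (2 == ((\z.2) (let u = false in u)))
step 2: [beta@1] (2 == 2)
step 3: [delta@root] true

Answer: true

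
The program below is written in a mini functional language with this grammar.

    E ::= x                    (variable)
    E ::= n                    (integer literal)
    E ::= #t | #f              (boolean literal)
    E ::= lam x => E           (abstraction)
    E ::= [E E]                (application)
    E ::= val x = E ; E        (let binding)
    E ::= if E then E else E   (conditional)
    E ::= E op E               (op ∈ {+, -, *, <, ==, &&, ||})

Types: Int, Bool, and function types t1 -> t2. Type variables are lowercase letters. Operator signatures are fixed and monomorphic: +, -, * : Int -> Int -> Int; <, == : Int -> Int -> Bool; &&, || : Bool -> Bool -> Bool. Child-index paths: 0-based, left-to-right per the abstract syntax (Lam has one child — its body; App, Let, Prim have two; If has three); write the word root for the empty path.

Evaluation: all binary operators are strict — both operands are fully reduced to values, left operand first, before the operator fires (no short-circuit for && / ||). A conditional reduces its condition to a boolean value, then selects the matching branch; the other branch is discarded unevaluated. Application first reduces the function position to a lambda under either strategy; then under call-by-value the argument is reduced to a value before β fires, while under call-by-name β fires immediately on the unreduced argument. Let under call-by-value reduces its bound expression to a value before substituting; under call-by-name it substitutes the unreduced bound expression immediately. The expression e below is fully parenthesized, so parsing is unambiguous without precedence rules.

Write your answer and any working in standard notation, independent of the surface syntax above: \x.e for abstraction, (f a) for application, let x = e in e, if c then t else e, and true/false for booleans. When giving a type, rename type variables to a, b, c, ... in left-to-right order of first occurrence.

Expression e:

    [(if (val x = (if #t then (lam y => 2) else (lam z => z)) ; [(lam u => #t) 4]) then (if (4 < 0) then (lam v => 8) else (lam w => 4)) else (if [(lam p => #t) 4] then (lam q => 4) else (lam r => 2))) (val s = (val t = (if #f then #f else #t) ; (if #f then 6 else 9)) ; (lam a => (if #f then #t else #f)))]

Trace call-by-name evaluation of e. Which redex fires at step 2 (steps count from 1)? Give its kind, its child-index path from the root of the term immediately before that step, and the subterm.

Trace:
step 0: ((if (let x = (if true then (\y.2) else (\z.z)) in ((\u.true) 4)) then (if (4 < 0) then (\v.8) else (\w.4)) else (if ((\p.true) 4) then (\q.4) else (\r.2))) (let s = (let t = (if false then false else true) in (if false then 6 else 9)) in (\a.(if false then true else false))))
step 1: [let@0.0] ((if ((\u.true) 4) then (if (4 < 0) then (\v.8) else (\w.4)) else (if ((\p.true) 4) then (\q.4) else (\r.2))) (let s = (let t = (if false then false else true) in (if false then 6 else 9)) in (\a.(if false then true else false))))
step 2: [beta@0.0] ((if true then (if (4 < 0) then (\v.8) else (\w.4)) else (if ((\p.true) 4) then (\q.4) else (\r.2))) (let s = (let t = (if false then false else true) in (if false then 6 else 9)) in (\a.(if false then true else false))))

Answer: beta at 0.0 : ((\u.true) 4)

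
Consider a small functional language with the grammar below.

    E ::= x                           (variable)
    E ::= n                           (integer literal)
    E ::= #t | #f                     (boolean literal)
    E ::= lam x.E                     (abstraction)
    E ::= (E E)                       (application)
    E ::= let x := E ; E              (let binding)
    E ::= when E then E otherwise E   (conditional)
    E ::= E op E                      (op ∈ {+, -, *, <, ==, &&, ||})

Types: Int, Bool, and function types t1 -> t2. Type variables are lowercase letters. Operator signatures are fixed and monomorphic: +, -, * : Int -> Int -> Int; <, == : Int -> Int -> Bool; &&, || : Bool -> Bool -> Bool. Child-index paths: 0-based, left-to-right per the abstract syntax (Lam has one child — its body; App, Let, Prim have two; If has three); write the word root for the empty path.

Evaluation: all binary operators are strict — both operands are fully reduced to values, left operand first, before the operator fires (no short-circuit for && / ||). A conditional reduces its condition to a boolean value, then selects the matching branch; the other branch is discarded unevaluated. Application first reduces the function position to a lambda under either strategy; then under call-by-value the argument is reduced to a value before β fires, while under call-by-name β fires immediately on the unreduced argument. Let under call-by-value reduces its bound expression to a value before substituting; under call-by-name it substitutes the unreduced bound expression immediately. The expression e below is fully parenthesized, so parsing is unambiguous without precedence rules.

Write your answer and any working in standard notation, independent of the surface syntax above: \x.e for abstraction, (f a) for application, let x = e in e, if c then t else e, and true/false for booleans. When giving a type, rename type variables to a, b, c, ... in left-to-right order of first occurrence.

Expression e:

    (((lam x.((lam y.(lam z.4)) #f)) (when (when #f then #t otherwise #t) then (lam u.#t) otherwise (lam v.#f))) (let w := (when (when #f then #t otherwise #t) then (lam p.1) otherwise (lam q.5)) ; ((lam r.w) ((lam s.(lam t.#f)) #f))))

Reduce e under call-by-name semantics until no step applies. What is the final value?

Answer: 4

Trace:
step 0: (((\x.((\y.(\z.4)) false)) (if (if false then true else true) then (\u.true) else (\v.false))) (let w = (if (if false then true else true) then (\p.1) else (\q.5)) in ((\r.w) ((\s.(\t.false)) false))))
step 1: [beta@0] (((\y.(\z.4)) false) (let w = (if (if false then true else true) then (\p.1) else (\q.5)) in ((\r.w) ((\s.(\t.false)) false))))
step 2: [beta@0] ((\z.4) (let w = (if (if false then true else true) then (\p.1) else (\q.5)) in ((\r.w) ((\s.(\t.false)) false))))
step 3: [beta@root] 4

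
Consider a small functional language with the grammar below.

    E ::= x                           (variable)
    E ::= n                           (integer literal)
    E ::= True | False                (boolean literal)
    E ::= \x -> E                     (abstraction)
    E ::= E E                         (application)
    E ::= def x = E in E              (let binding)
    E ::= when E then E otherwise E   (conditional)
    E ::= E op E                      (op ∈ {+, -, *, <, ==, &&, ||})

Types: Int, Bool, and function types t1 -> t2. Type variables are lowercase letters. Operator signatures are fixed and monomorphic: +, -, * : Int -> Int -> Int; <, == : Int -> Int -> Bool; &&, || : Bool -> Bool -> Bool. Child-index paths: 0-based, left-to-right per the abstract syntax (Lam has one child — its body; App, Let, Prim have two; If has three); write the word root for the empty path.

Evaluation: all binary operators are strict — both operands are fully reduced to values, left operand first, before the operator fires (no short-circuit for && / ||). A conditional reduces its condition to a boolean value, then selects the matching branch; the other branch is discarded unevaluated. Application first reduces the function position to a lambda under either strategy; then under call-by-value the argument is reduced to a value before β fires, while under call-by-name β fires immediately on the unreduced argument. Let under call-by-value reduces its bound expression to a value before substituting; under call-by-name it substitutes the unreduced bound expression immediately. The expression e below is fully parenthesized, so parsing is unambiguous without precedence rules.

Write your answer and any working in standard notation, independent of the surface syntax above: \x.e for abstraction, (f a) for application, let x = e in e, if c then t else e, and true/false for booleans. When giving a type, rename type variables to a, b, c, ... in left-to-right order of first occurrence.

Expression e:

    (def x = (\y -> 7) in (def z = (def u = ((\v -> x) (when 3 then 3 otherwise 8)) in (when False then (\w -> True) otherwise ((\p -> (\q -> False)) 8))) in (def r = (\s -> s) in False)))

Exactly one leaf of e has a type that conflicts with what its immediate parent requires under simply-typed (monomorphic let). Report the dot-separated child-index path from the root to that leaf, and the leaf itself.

Answer: 1.0.0.1.0 : 3

Working:
\y._ : a -> Int
let x : a -> Int
x : a -> Int
\v._ : b -> a -> Int
  unify Int ~ Bool
  FAIL: mismatch Int ~ Bool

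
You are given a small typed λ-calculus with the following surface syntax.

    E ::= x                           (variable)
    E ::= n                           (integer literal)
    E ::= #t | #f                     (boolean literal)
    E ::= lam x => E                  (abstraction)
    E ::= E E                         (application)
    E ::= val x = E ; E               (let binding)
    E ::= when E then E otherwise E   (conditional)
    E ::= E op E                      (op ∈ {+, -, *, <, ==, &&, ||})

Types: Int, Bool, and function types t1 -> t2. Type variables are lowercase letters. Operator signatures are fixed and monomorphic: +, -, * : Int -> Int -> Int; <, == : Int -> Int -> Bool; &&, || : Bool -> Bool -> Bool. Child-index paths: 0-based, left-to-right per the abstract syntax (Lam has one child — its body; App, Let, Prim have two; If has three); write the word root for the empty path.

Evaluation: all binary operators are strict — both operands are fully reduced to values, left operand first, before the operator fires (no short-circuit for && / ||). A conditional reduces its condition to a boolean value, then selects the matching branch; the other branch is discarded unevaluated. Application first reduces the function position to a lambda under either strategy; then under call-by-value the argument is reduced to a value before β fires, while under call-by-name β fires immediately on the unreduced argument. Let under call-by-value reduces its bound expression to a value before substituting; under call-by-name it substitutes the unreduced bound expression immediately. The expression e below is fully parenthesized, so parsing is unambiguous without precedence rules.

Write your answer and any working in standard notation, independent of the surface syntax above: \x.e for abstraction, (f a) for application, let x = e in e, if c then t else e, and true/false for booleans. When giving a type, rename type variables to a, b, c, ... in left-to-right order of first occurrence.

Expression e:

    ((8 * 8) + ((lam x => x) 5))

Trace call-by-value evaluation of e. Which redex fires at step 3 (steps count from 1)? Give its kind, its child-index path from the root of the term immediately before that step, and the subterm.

Trace:
step 0: ((8 * 8) + ((\x.x) 5))
step 1: [delta@0] (64 + ((\x.x) 5))
step 2: [beta@1] (64 + 5)
step 3: [delta@root] 69

Answer: delta at root : (64 + 5)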